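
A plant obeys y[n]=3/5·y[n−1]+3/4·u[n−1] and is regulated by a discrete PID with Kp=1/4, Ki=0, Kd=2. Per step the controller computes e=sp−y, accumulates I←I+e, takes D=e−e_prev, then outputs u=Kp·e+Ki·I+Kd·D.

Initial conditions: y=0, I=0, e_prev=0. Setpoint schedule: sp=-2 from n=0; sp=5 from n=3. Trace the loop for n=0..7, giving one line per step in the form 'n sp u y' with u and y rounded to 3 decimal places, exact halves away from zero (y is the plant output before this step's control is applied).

0 -2 -4.500 0.000
1 -2 7.094 -3.375
2 -2 -14.664 3.295
3 5 42.138 -9.021
4 5 -75.722 26.191
5 5 146.055 -41.077
6 5 -271.918 84.895
7 5 515.293 -153.001

(exact arithmetic carried between steps; '≈' marks a value shown rounded to 6 d.p. or computed from one; I and e_prev carry over from the previous line; the table rounds u and y to 3 d.p., halves away from zero)
n=0: y=0, sp=-2, e=sp−y=-2; I=-2, D=e−e_prev=-2; u=1/4·(-2)+0·(-2)+2·(-2)=-4.5; next y=3/5·0+3/4·(-4.5)=-3.375
n=1: y=-3.375, sp=-2, e=sp−y=1.375; I=-0.625, D=e−e_prev=3.375; u=1/4·1.375+0·(-0.625)+2·3.375=7.09375; next y=3/5·(-3.375)+3/4·7.09375≈3.295313
n=2: y≈3.295313, sp=-2, e=sp−y≈-5.295313; I≈-5.920313, D=e−e_prev≈-6.670313; u=1/4·(-5.295313)+0·(-5.920313)+2·(-6.670313)≈-14.664453; next y=3/5·3.295313+3/4·(-14.664453)≈-9.021152
n=3: y≈-9.021152, sp=5, e=sp−y≈14.021152; I≈8.100840, D=e−e_prev≈19.316465; u=1/4·14.021152+0·8.100840+2·19.316465≈42.138218; next y=3/5·(-9.021152)+3/4·42.138218≈26.190972
n=4: y≈26.190972, sp=5, e=sp−y≈-21.190972; I≈-13.090132, D=e−e_prev≈-35.212124; u=1/4·(-21.190972)+0·(-13.090132)+2·(-35.212124)≈-75.721992; next y=3/5·26.190972+3/4·(-75.721992)≈-41.076910
n=5: y≈-41.076910, sp=5, e=sp−y≈46.076910; I≈32.986778, D=e−e_prev≈67.267882; u=1/4·46.076910+0·32.986778+2·67.267882≈146.054992; next y=3/5·(-41.076910)+3/4·146.054992≈84.895098
n=6: y≈84.895098, sp=5, e=sp−y≈-79.895098; I≈-46.908320, D=e−e_prev≈-125.972009; u=1/4·(-79.895098)+0·(-46.908320)+2·(-125.972009)≈-271.917792; next y=3/5·84.895098+3/4·(-271.917792)≈-153.001285
n=7: y≈-153.001285, sp=5, e=sp−y≈158.001285; I≈111.092965, D=e−e_prev≈237.896383; u=1/4·158.001285+0·111.092965+2·237.896383≈515.293087; next y=3/5·(-153.001285)+3/4·515.293087≈294.669044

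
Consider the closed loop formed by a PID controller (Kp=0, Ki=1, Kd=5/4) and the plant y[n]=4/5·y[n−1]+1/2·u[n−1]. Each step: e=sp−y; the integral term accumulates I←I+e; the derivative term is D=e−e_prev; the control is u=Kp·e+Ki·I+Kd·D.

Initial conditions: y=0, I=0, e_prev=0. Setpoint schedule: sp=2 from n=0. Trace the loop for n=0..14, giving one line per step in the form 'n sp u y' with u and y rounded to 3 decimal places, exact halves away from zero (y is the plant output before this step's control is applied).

0 2 4.500 0.000
1 2 -1.063 2.250
2 2 3.708 1.269
3 2 -0.388 2.869
4 2 2.471 2.101
5 2 -0.424 2.916
6 2 1.468 2.121
7 2 -0.344 2.431
8 2 1.093 1.773
9 2 0.066 1.965
10 2 1.151 1.605
11 2 0.523 1.859
12 2 1.230 1.749
13 2 0.746 2.015
14 2 1.130 1.985

(exact arithmetic carried between steps; '≈' marks a value shown rounded to 6 d.p. or computed from one; I and e_prev carry over from the previous line; the table rounds u and y to 3 d.p., halves away from zero)
n=0: y=0, sp=2, e=sp−y=2; I=2, D=e−e_prev=2; u=0·2+1·2+5/4·2=4.5; next y=4/5·0+1/2·4.5=2.25
n=1: y=2.25, sp=2, e=sp−y=-0.25; I=1.75, D=e−e_prev=-2.25; u=0·(-0.25)+1·1.75+5/4·(-2.25)=-1.0625; next y=4/5·2.25+1/2·(-1.0625)=1.26875
n=2: y=1.26875, sp=2, e=sp−y=0.73125; I=2.48125, D=e−e_prev=0.98125; u=0·0.73125+1·2.48125+5/4·0.98125≈3.707813; next y=4/5·1.26875+1/2·3.707813≈2.868906
n=3: y≈2.868906, sp=2, e=sp−y≈-0.868906; I≈1.612344, D=e−e_prev≈-1.600156; u=0·(-0.868906)+1·1.612344+5/4·(-1.600156)≈-0.387852; next y=4/5·2.868906+1/2·(-0.387852)≈2.101199
n=4: y≈2.101199, sp=2, e=sp−y≈-0.101199; I≈1.511145, D=e−e_prev≈0.767707; u=0·(-0.101199)+1·1.511145+5/4·0.767707≈2.470778; next y=4/5·2.101199+1/2·2.470778≈2.916349
n=5: y≈2.916349, sp=2, e=sp−y≈-0.916349; I≈0.594796, D=e−e_prev≈-0.815149; u=0·(-0.916349)+1·0.594796+5/4·(-0.815149)≈-0.424141; next y=4/5·2.916349+1/2·(-0.424141)≈2.121009
n=6: y≈2.121009, sp=2, e=sp−y≈-0.121009; I≈0.473787, D=e−e_prev≈0.795340; u=0·(-0.121009)+1·0.473787+5/4·0.795340≈1.467963; next y=4/5·2.121009+1/2·1.467963≈2.430788
n=7: y≈2.430788, sp=2, e=sp−y≈-0.430788; I≈0.042999, D=e−e_prev≈-0.309780; u=0·(-0.430788)+1·0.042999+5/4·(-0.309780)≈-0.344225; next y=4/5·2.430788+1/2·(-0.344225)≈1.772518
n=8: y≈1.772518, sp=2, e=sp−y≈0.227482; I≈0.270481, D=e−e_prev≈0.658270; u=0·0.227482+1·0.270481+5/4·0.658270≈1.093319; next y=4/5·1.772518+1/2·1.093319≈1.964674
n=9: y≈1.964674, sp=2, e=sp−y≈0.035326; I≈0.305808, D=e−e_prev≈-0.192156; u=0·0.035326+1·0.305808+5/4·(-0.192156)≈0.065613; next y=4/5·1.964674+1/2·0.065613≈1.604545
n=10: y≈1.604545, sp=2, e=sp−y≈0.395455; I≈0.701262, D=e−e_prev≈0.360128; u=0·0.395455+1·0.701262+5/4·0.360128≈1.151423; next y=4/5·1.604545+1/2·1.151423≈1.859348
n=11: y≈1.859348, sp=2, e=sp−y≈0.140652; I≈0.841914, D=e−e_prev≈-0.254802; u=0·0.140652+1·0.841914+5/4·(-0.254802)≈0.523412; next y=4/5·1.859348+1/2·0.523412≈1.749184
n=12: y≈1.749184, sp=2, e=sp−y≈0.250816; I≈1.092730, D=e−e_prev≈0.110164; u=0·0.250816+1·1.092730+5/4·0.110164≈1.230435; next y=4/5·1.749184+1/2·1.230435≈2.014565
n=13: y≈2.014565, sp=2, e=sp−y≈-0.014565; I≈1.078166, D=e−e_prev≈-0.265381; u=0·(-0.014565)+1·1.078166+5/4·(-0.265381)≈0.746440; next y=4/5·2.014565+1/2·0.746440≈1.984872
n=14: y≈1.984872, sp=2, e=sp−y≈0.015128; I≈1.093294, D=e−e_prev≈0.029693; u=0·0.015128+1·1.093294+5/4·0.029693≈1.130410; next y=4/5·1.984872+1/2·1.130410≈2.153103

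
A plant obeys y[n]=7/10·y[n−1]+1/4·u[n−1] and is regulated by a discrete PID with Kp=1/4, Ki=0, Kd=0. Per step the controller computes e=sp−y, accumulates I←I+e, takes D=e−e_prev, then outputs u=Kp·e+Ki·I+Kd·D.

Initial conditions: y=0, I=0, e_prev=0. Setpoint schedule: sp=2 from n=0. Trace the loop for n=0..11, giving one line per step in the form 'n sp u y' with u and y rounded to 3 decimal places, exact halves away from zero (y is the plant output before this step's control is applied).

0 2 0.500 0.000
1 2 0.469 0.125
2 2 0.449 0.205
3 2 0.436 0.255
4 2 0.428 0.288
5 2 0.423 0.309
6 2 0.420 0.322
7 2 0.417 0.330
8 2 0.416 0.335
9 2 0.415 0.339
10 2 0.415 0.341
11 2 0.414 0.342

(exact arithmetic carried between steps; '≈' marks a value shown rounded to 6 d.p. or computed from one; I and e_prev carry over from the previous line; the table rounds u and y to 3 d.p., halves away from zero)
n=0: y=0, sp=2, e=sp−y=2; I=2, D=e−e_prev=2; u=1/4·2+0·2+0·2=0.5; next y=7/10·0+1/4·0.5=0.125
n=1: y=0.125, sp=2, e=sp−y=1.875; I=3.875, D=e−e_prev=-0.125; u=1/4·1.875+0·3.875+0·(-0.125)=0.46875; next y=7/10·0.125+1/4·0.46875≈0.204688
n=2: y≈0.204688, sp=2, e=sp−y≈1.795313; I≈5.670313, D=e−e_prev≈-0.079688; u=1/4·1.795313+0·5.670313+0·(-0.079688)≈0.448828; next y=7/10·0.204688+1/4·0.448828≈0.255488
n=3: y≈0.255488, sp=2, e=sp−y≈1.744512; I≈7.414824, D=e−e_prev≈-0.050801; u=1/4·1.744512+0·7.414824+0·(-0.050801)≈0.436128; next y=7/10·0.255488+1/4·0.436128≈0.287874
n=4: y≈0.287874, sp=2, e=sp−y≈1.712126; I≈9.126950, D=e−e_prev≈-0.032385; u=1/4·1.712126+0·9.126950+0·(-0.032385)≈0.428032; next y=7/10·0.287874+1/4·0.428032≈0.308520
n=5: y≈0.308520, sp=2, e=sp−y≈1.691480; I≈10.818431, D=e−e_prev≈-0.020646; u=1/4·1.691480+0·10.818431+0·(-0.020646)≈0.422870; next y=7/10·0.308520+1/4·0.422870≈0.321681
n=6: y≈0.321681, sp=2, e=sp−y≈1.678319; I≈12.496750, D=e−e_prev≈-0.013162; u=1/4·1.678319+0·12.496750+0·(-0.013162)≈0.419580; next y=7/10·0.321681+1/4·0.419580≈0.330072
n=7: y≈0.330072, sp=2, e=sp−y≈1.669928; I≈14.166678, D=e−e_prev≈-0.008391; u=1/4·1.669928+0·14.166678+0·(-0.008391)≈0.417482; next y=7/10·0.330072+1/4·0.417482≈0.335421
n=8: y≈0.335421, sp=2, e=sp−y≈1.664579; I≈15.831257, D=e−e_prev≈-0.005349; u=1/4·1.664579+0·15.831257+0·(-0.005349)≈0.416145; next y=7/10·0.335421+1/4·0.416145≈0.338831
n=9: y≈0.338831, sp=2, e=sp−y≈1.661169; I≈17.492426, D=e−e_prev≈-0.003410; u=1/4·1.661169+0·17.492426+0·(-0.003410)≈0.415292; next y=7/10·0.338831+1/4·0.415292≈0.341005
n=10: y≈0.341005, sp=2, e=sp−y≈1.658995; I≈19.151422, D=e−e_prev≈-0.002174; u=1/4·1.658995+0·19.151422+0·(-0.002174)≈0.414749; next y=7/10·0.341005+1/4·0.414749≈0.342390
n=11: y≈0.342390, sp=2, e=sp−y≈1.657610; I≈20.809031, D=e−e_prev≈-0.001386; u=1/4·1.657610+0·20.809031+0·(-0.001386)≈0.414402; next y=7/10·0.342390+1/4·0.414402≈0.343274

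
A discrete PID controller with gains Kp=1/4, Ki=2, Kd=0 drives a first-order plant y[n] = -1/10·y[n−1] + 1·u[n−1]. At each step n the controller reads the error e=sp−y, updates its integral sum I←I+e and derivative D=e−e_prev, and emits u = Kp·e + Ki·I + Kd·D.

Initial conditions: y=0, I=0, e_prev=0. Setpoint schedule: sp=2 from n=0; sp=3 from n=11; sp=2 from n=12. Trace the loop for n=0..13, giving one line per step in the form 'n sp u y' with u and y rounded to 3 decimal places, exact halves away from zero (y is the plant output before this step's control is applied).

(exact arithmetic carried between steps; '≈' marks a value shown rounded to 6 d.p. or computed from one; I and e_prev carry over from the previous line; the table rounds u and y to 3 d.p., halves away from zero)
n=0: y=0, sp=2, e=sp−y=2; I=2, D=e−e_prev=2; u=1/4·2+2·2+0·2=4.5; next y=-1/10·0+1·4.5=4.5
n=1: y=4.5, sp=2, e=sp−y=-2.5; I=-0.5, D=e−e_prev=-4.5; u=1/4·(-2.5)+2·(-0.5)+0·(-4.5)=-1.625; next y=-1/10·4.5+1·(-1.625)=-2.075
n=2: y=-2.075, sp=2, e=sp−y=4.075; I=3.575, D=e−e_prev=6.575; u=1/4·4.075+2·3.575+0·6.575=8.16875; next y=-1/10·(-2.075)+1·8.16875=8.37625
n=3: y=8.37625, sp=2, e=sp−y=-6.37625; I=-2.80125, D=e−e_prev=-10.45125; u=1/4·(-6.37625)+2·(-2.80125)+0·(-10.45125)≈-7.196563; next y=-1/10·8.37625+1·(-7.196563)≈-8.034188
n=4: y≈-8.034188, sp=2, e=sp−y≈10.034188; I≈7.232938, D=e−e_prev≈16.410438; u=1/4·10.034188+2·7.232938+0·16.410438≈16.974422; next y=-1/10·(-8.034188)+1·16.974422≈17.777841
n=5: y≈17.777841, sp=2, e=sp−y≈-15.777841; I≈-8.544903, D=e−e_prev≈-25.812028; u=1/4·(-15.777841)+2·(-8.544903)+0·(-25.812028)≈-21.034266; next y=-1/10·17.777841+1·(-21.034266)≈-22.812050
n=6: y≈-22.812050, sp=2, e=sp−y≈24.812050; I≈16.267147, D=e−e_prev≈40.589891; u=1/4·24.812050+2·16.267147+0·40.589891≈38.737307; next y=-1/10·(-22.812050)+1·38.737307≈41.018512
n=7: y≈41.018512, sp=2, e=sp−y≈-39.018512; I≈-22.751365, D=e−e_prev≈-63.830563; u=1/4·(-39.018512)+2·(-22.751365)+0·(-63.830563)≈-55.257358; next y=-1/10·41.018512+1·(-55.257358)≈-59.359209
n=8: y≈-59.359209, sp=2, e=sp−y≈61.359209; I≈38.607844, D=e−e_prev≈100.377722; u=1/4·61.359209+2·38.607844+0·100.377722≈92.555491; next y=-1/10·(-59.359209)+1·92.555491≈98.491412
n=9: y≈98.491412, sp=2, e=sp−y≈-96.491412; I≈-57.883568, D=e−e_prev≈-157.850621; u=1/4·(-96.491412)+2·(-57.883568)+0·(-157.850621)≈-139.889988; next y=-1/10·98.491412+1·(-139.889988)≈-149.739129
n=10: y≈-149.739129, sp=2, e=sp−y≈151.739129; I≈93.855562, D=e−e_prev≈248.230541; u=1/4·151.739129+2·93.855562+0·248.230541≈225.645906; next y=-1/10·(-149.739129)+1·225.645906≈240.619819
n=11: y≈240.619819, sp=3, e=sp−y≈-237.619819; I≈-143.764257, D=e−e_prev≈-389.358948; u=1/4·(-237.619819)+2·(-143.764257)+0·(-389.358948)≈-346.933469; next y=-1/10·240.619819+1·(-346.933469)≈-370.995451
n=12: y≈-370.995451, sp=2, e=sp−y≈372.995451; I≈229.231194, D=e−e_prev≈610.615270; u=1/4·372.995451+2·229.231194+0·610.615270≈551.711250; next y=-1/10·(-370.995451)+1·551.711250≈588.810795
n=13: y≈588.810795, sp=2, e=sp−y≈-586.810795; I≈-357.579601, D=e−e_prev≈-959.806246; u=1/4·(-586.810795)+2·(-357.579601)+0·(-959.806246)≈-861.861902; next y=-1/10·588.810795+1·(-861.861902)≈-920.742981

0 2 4.500 0.000
1 2 -1.625 4.500
2 2 8.169 -2.075
3 2 -7.197 8.376
4 2 16.974 -8.034
5 2 -21.034 17.778
6 2 38.737 -22.812
7 2 -55.257 41.019
8 2 92.555 -59.359
9 2 -139.890 98.491
10 2 225.646 -149.739
11 3 -346.933 240.620
12 2 551.711 -370.995
13 2 -861.862 588.811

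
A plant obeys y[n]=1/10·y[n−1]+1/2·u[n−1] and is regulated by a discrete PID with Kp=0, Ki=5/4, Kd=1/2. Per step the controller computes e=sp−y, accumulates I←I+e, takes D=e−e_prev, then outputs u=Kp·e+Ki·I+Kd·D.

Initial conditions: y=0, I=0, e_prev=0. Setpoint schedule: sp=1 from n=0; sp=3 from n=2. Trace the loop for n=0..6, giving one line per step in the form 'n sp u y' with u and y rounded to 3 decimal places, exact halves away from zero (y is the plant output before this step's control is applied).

0 1 1.750 0.000
1 1 0.969 0.875
2 3 5.593 0.572
3 3 3.483 2.854
4 3 6.254 2.027
5 3 4.777 3.330
6 3 6.081 2.722

(exact arithmetic carried between steps; '≈' marks a value shown rounded to 6 d.p. or computed from one; I and e_prev carry over from the previous line; the table rounds u and y to 3 d.p., halves away from zero)
n=0: y=0, sp=1, e=sp−y=1; I=1, D=e−e_prev=1; u=0·1+5/4·1+1/2·1=1.75; next y=1/10·0+1/2·1.75=0.875
n=1: y=0.875, sp=1, e=sp−y=0.125; I=1.125, D=e−e_prev=-0.875; u=0·0.125+5/4·1.125+1/2·(-0.875)=0.96875; next y=1/10·0.875+1/2·0.96875=0.571875
n=2: y=0.571875, sp=3, e=sp−y=2.428125; I=3.553125, D=e−e_prev=2.303125; u=0·2.428125+5/4·3.553125+1/2·2.303125≈5.592969; next y=1/10·0.571875+1/2·5.592969≈2.853672
n=3: y≈2.853672, sp=3, e=sp−y≈0.146328; I≈3.699453, D=e−e_prev≈-2.281797; u=0·0.146328+5/4·3.699453+1/2·(-2.281797)≈3.483418; next y=1/10·2.853672+1/2·3.483418≈2.027076
n=4: y≈2.027076, sp=3, e=sp−y≈0.972924; I≈4.672377, D=e−e_prev≈0.826596; u=0·0.972924+5/4·4.672377+1/2·0.826596≈6.253769; next y=1/10·2.027076+1/2·6.253769≈3.329592
n=5: y≈3.329592, sp=3, e=sp−y≈-0.329592; I≈4.342785, D=e−e_prev≈-1.302516; u=0·(-0.329592)+5/4·4.342785+1/2·(-1.302516)≈4.777223; next y=1/10·3.329592+1/2·4.777223≈2.721571
n=6: y≈2.721571, sp=3, e=sp−y≈0.278429; I≈4.621214, D=e−e_prev≈0.608021; u=0·0.278429+5/4·4.621214+1/2·0.608021≈6.080528; next y=1/10·2.721571+1/2·6.080528≈3.312421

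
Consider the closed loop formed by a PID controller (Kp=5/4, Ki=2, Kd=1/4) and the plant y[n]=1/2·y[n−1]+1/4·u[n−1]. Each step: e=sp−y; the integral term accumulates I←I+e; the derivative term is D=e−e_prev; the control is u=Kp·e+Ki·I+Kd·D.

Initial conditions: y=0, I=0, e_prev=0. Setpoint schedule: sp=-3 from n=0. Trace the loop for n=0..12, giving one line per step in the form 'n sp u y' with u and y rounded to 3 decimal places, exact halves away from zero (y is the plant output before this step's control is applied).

(exact arithmetic carried between steps; '≈' marks a value shown rounded to 6 d.p. or computed from one; I and e_prev carry over from the previous line; the table rounds u and y to 3 d.p., halves away from zero)
n=0: y=0, sp=-3, e=sp−y=-3; I=-3, D=e−e_prev=-3; u=5/4·(-3)+2·(-3)+1/4·(-3)=-10.5; next y=1/2·0+1/4·(-10.5)=-2.625
n=1: y=-2.625, sp=-3, e=sp−y=-0.375; I=-3.375, D=e−e_prev=2.625; u=5/4·(-0.375)+2·(-3.375)+1/4·2.625=-6.5625; next y=1/2·(-2.625)+1/4·(-6.5625)=-2.953125
n=2: y=-2.953125, sp=-3, e=sp−y=-0.046875; I=-3.421875, D=e−e_prev=0.328125; u=5/4·(-0.046875)+2·(-3.421875)+1/4·0.328125≈-6.820313; next y=1/2·(-2.953125)+1/4·(-6.820313)≈-3.181641
n=3: y≈-3.181641, sp=-3, e=sp−y≈0.181641; I≈-3.240234, D=e−e_prev≈0.228516; u=5/4·0.181641+2·(-3.240234)+1/4·0.228516≈-6.196289; next y=1/2·(-3.181641)+1/4·(-6.196289)≈-3.139893
n=4: y≈-3.139893, sp=-3, e=sp−y≈0.139893; I≈-3.100342, D=e−e_prev≈-0.041748; u=5/4·0.139893+2·(-3.100342)+1/4·(-0.041748)≈-6.036255; next y=1/2·(-3.139893)+1/4·(-6.036255)≈-3.079010
n=5: y≈-3.079010, sp=-3, e=sp−y≈0.079010; I≈-3.021332, D=e−e_prev≈-0.060883; u=5/4·0.079010+2·(-3.021332)+1/4·(-0.060883)≈-5.959122; next y=1/2·(-3.079010)+1/4·(-5.959122)≈-3.029285
n=6: y≈-3.029285, sp=-3, e=sp−y≈0.029285; I≈-2.992046, D=e−e_prev≈-0.049725; u=5/4·0.029285+2·(-2.992046)+1/4·(-0.049725)≈-5.959917; next y=1/2·(-3.029285)+1/4·(-5.959917)≈-3.004622
n=7: y≈-3.004622, sp=-3, e=sp−y≈0.004622; I≈-2.987424, D=e−e_prev≈-0.024663; u=5/4·0.004622+2·(-2.987424)+1/4·(-0.024663)≈-5.975237; next y=1/2·(-3.004622)+1/4·(-5.975237)≈-2.996120
n=8: y≈-2.996120, sp=-3, e=sp−y≈-0.003880; I≈-2.991304, D=e−e_prev≈-0.008502; u=5/4·(-0.003880)+2·(-2.991304)+1/4·(-0.008502)≈-5.989583; next y=1/2·(-2.996120)+1/4·(-5.989583)≈-2.995456
n=9: y≈-2.995456, sp=-3, e=sp−y≈-0.004544; I≈-2.995848, D=e−e_prev≈-0.000664; u=5/4·(-0.004544)+2·(-2.995848)+1/4·(-0.000664)≈-5.997542; next y=1/2·(-2.995456)+1/4·(-5.997542)≈-2.997114
n=10: y≈-2.997114, sp=-3, e=sp−y≈-0.002886; I≈-2.998735, D=e−e_prev≈0.001658; u=5/4·(-0.002886)+2·(-2.998735)+1/4·0.001658≈-6.000663; next y=1/2·(-2.997114)+1/4·(-6.000663)≈-2.998722
n=11: y≈-2.998722, sp=-3, e=sp−y≈-0.001278; I≈-3.000012, D=e−e_prev≈0.001609; u=5/4·(-0.001278)+2·(-3.000012)+1/4·0.001609≈-6.001219; next y=1/2·(-2.998722)+1/4·(-6.001219)≈-2.999666
n=12: y≈-2.999666, sp=-3, e=sp−y≈-0.000334; I≈-3.000346, D=e−e_prev≈0.000943; u=5/4·(-0.000334)+2·(-3.000346)+1/4·0.000943≈-6.000874; next y=1/2·(-2.999666)+1/4·(-6.000874)≈-3.000051

0 -3 -10.500 0.000
1 -3 -6.563 -2.625
2 -3 -6.820 -2.953
3 -3 -6.196 -3.182
4 -3 -6.036 -3.140
5 -3 -5.959 -3.079
6 -3 -5.960 -3.029
7 -3 -5.975 -3.005
8 -3 -5.990 -2.996
9 -3 -5.998 -2.995
10 -3 -6.001 -2.997
11 -3 -6.001 -2.999
12 -3 -6.001 -3.000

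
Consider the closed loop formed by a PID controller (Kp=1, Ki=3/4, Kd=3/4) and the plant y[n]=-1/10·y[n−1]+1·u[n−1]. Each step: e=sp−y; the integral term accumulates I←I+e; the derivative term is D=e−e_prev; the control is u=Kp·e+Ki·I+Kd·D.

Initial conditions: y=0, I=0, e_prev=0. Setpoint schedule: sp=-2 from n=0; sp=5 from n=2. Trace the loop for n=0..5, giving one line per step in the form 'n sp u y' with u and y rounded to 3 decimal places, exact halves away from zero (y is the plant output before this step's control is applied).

(exact arithmetic carried between steps; '≈' marks a value shown rounded to 6 d.p. or computed from one; I and e_prev carry over from the previous line; the table rounds u and y to 3 d.p., halves away from zero)
n=0: y=0, sp=-2, e=sp−y=-2; I=-2, D=e−e_prev=-2; u=1·(-2)+3/4·(-2)+3/4·(-2)=-5; next y=-1/10·0+1·(-5)=-5
n=1: y=-5, sp=-2, e=sp−y=3; I=1, D=e−e_prev=5; u=1·3+3/4·1+3/4·5=7.5; next y=-1/10·(-5)+1·7.5=8
n=2: y=8, sp=5, e=sp−y=-3; I=-2, D=e−e_prev=-6; u=1·(-3)+3/4·(-2)+3/4·(-6)=-9; next y=-1/10·8+1·(-9)=-9.8
n=3: y=-9.8, sp=5, e=sp−y=14.8; I=12.8, D=e−e_prev=17.8; u=1·14.8+3/4·12.8+3/4·17.8=37.75; next y=-1/10·(-9.8)+1·37.75=38.73
n=4: y=38.73, sp=5, e=sp−y=-33.73; I=-20.93, D=e−e_prev=-48.53; u=1·(-33.73)+3/4·(-20.93)+3/4·(-48.53)=-85.825; next y=-1/10·38.73+1·(-85.825)=-89.698
n=5: y=-89.698, sp=5, e=sp−y=94.698; I=73.768, D=e−e_prev=128.428; u=1·94.698+3/4·73.768+3/4·128.428=246.345; next y=-1/10·(-89.698)+1·246.345=255.3148

0 -2 -5.000 0.000
1 -2 7.500 -5.000
2 5 -9.000 8.000
3 5 37.750 -9.800
4 5 -85.825 38.730
5 5 246.345 -89.698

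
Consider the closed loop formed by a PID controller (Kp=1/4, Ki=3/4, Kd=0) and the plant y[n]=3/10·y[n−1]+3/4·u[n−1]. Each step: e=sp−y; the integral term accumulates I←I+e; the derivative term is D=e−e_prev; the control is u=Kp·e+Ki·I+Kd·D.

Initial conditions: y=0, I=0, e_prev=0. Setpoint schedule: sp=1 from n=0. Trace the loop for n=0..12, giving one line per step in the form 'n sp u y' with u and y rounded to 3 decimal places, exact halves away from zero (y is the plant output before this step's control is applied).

(exact arithmetic carried between steps; '≈' marks a value shown rounded to 6 d.p. or computed from one; I and e_prev carry over from the previous line; the table rounds u and y to 3 d.p., halves away from zero)
n=0: y=0, sp=1, e=sp−y=1; I=1, D=e−e_prev=1; u=1/4·1+3/4·1+0·1=1; next y=3/10·0+3/4·1=0.75
n=1: y=0.75, sp=1, e=sp−y=0.25; I=1.25, D=e−e_prev=-0.75; u=1/4·0.25+3/4·1.25+0·(-0.75)=1; next y=3/10·0.75+3/4·1=0.975
n=2: y=0.975, sp=1, e=sp−y=0.025; I=1.275, D=e−e_prev=-0.225; u=1/4·0.025+3/4·1.275+0·(-0.225)=0.9625; next y=3/10·0.975+3/4·0.9625=1.014375
n=3: y=1.014375, sp=1, e=sp−y=-0.014375; I=1.260625, D=e−e_prev=-0.039375; u=1/4·(-0.014375)+3/4·1.260625+0·(-0.039375)=0.941875; next y=3/10·1.014375+3/4·0.941875≈1.010719
n=4: y≈1.010719, sp=1, e=sp−y≈-0.010719; I≈1.249906, D=e−e_prev≈0.003656; u=1/4·(-0.010719)+3/4·1.249906+0·0.003656≈0.93475; next y=3/10·1.010719+3/4·0.93475≈1.004278
n=5: y≈1.004278, sp=1, e=sp−y≈-0.004278; I≈1.245628, D=e−e_prev≈0.006441; u=1/4·(-0.004278)+3/4·1.245628+0·0.006441≈0.933152; next y=3/10·1.004278+3/4·0.933152≈1.001147
n=6: y≈1.001147, sp=1, e=sp−y≈-0.001147; I≈1.244481, D=e−e_prev≈0.003131; u=1/4·(-0.001147)+3/4·1.244481+0·0.003131≈0.933074; next y=3/10·1.001147+3/4·0.933074≈1.000150
n=7: y≈1.000150, sp=1, e=sp−y≈-0.000150; I≈1.244331, D=e−e_prev≈0.000997; u=1/4·(-0.000150)+3/4·1.244331+0·0.000997≈0.933211; next y=3/10·1.000150+3/4·0.933211≈0.999953
n=8: y≈0.999953, sp=1, e=sp−y≈0.000047; I≈1.244378, D=e−e_prev≈0.000196; u=1/4·0.000047+3/4·1.244378+0·0.000196≈0.933295; next y=3/10·0.999953+3/4·0.933295≈0.999957
n=9: y≈0.999957, sp=1, e=sp−y≈0.000043; I≈1.244421, D=e−e_prev≈-0.000004; u=1/4·0.000043+3/4·1.244421+0·(-0.000004)≈0.933326; next y=3/10·0.999957+3/4·0.933326≈0.999982
n=10: y≈0.999982, sp=1, e=sp−y≈0.000018; I≈1.244439, D=e−e_prev≈-0.000024; u=1/4·0.000018+3/4·1.244439+0·(-0.000024)≈0.933334; next y=3/10·0.999982+3/4·0.933334≈0.999995
n=11: y≈0.999995, sp=1, e=sp−y≈0.000005; I≈1.244444, D=e−e_prev≈-0.000013; u=1/4·0.000005+3/4·1.244444+0·(-0.000013)≈0.933334; next y=3/10·0.999995+3/4·0.933334≈0.999999
n=12: y≈0.999999, sp=1, e=sp−y≈0.000001; I≈1.244445, D=e−e_prev≈-0.000004; u=1/4·0.000001+3/4·1.244445+0·(-0.000004)≈0.933334; next y=3/10·0.999999+3/4·0.933334≈1.000000

0 1 1.000 0.000
1 1 1.000 0.750
2 1 0.963 0.975
3 1 0.942 1.014
4 1 0.935 1.011
5 1 0.933 1.004
6 1 0.933 1.001
7 1 0.933 1.000
8 1 0.933 1.000
9 1 0.933 1.000
10 1 0.933 1.000
11 1 0.933 1.000
12 1 0.933 1.000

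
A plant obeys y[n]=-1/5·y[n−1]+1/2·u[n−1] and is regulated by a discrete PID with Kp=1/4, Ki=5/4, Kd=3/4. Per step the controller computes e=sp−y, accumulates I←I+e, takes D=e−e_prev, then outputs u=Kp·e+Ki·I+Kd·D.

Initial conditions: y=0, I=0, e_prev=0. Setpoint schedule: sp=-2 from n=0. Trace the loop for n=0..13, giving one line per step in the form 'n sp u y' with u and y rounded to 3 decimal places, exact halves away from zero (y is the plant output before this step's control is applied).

(exact arithmetic carried between steps; '≈' marks a value shown rounded to 6 d.p. or computed from one; I and e_prev carry over from the previous line; the table rounds u and y to 3 d.p., halves away from zero)
n=0: y=0, sp=-2, e=sp−y=-2; I=-2, D=e−e_prev=-2; u=1/4·(-2)+5/4·(-2)+3/4·(-2)=-4.5; next y=-1/5·0+1/2·(-4.5)=-2.25
n=1: y=-2.25, sp=-2, e=sp−y=0.25; I=-1.75, D=e−e_prev=2.25; u=1/4·0.25+5/4·(-1.75)+3/4·2.25=-0.4375; next y=-1/5·(-2.25)+1/2·(-0.4375)=0.23125
n=2: y=0.23125, sp=-2, e=sp−y=-2.23125; I=-3.98125, D=e−e_prev=-2.48125; u=1/4·(-2.23125)+5/4·(-3.98125)+3/4·(-2.48125)≈-7.395313; next y=-1/5·0.23125+1/2·(-7.395313)≈-3.743906
n=3: y≈-3.743906, sp=-2, e=sp−y≈1.743906; I≈-2.237344, D=e−e_prev≈3.975156; u=1/4·1.743906+5/4·(-2.237344)+3/4·3.975156≈0.620664; next y=-1/5·(-3.743906)+1/2·0.620664≈1.059113
n=4: y≈1.059113, sp=-2, e=sp−y≈-3.059113; I≈-5.296457, D=e−e_prev≈-4.803020; u=1/4·(-3.059113)+5/4·(-5.296457)+3/4·(-4.803020)≈-10.987614; next y=-1/5·1.059113+1/2·(-10.987614)≈-5.705630
n=5: y≈-5.705630, sp=-2, e=sp−y≈3.705630; I≈-1.590827, D=e−e_prev≈6.764743; u=1/4·3.705630+5/4·(-1.590827)+3/4·6.764743≈4.011431; next y=-1/5·(-5.705630)+1/2·4.011431≈3.146841
n=6: y≈3.146841, sp=-2, e=sp−y≈-5.146841; I≈-6.737669, D=e−e_prev≈-8.852471; u=1/4·(-5.146841)+5/4·(-6.737669)+3/4·(-8.852471)≈-16.348149; next y=-1/5·3.146841+1/2·(-16.348149)≈-8.803443
n=7: y≈-8.803443, sp=-2, e=sp−y≈6.803443; I≈0.065774, D=e−e_prev≈11.950284; u=1/4·6.803443+5/4·0.065774+3/4·11.950284≈10.745792; next y=-1/5·(-8.803443)+1/2·10.745792≈7.133585
n=8: y≈7.133585, sp=-2, e=sp−y≈-9.133585; I≈-9.067810, D=e−e_prev≈-15.937027; u=1/4·(-9.133585)+5/4·(-9.067810)+3/4·(-15.937027)≈-25.570929; next y=-1/5·7.133585+1/2·(-25.570929)≈-14.212182
n=9: y≈-14.212182, sp=-2, e=sp−y≈12.212182; I≈3.144371, D=e−e_prev≈21.345766; u=1/4·12.212182+5/4·3.144371+3/4·21.345766≈22.992834; next y=-1/5·(-14.212182)+1/2·22.992834≈14.338853
n=10: y≈14.338853, sp=-2, e=sp−y≈-16.338853; I≈-13.194482, D=e−e_prev≈-28.551035; u=1/4·(-16.338853)+5/4·(-13.194482)+3/4·(-28.551035)≈-41.991092; next y=-1/5·14.338853+1/2·(-41.991092)≈-23.863317
n=11: y≈-23.863317, sp=-2, e=sp−y≈21.863317; I≈8.668835, D=e−e_prev≈38.202170; u=1/4·21.863317+5/4·8.668835+3/4·38.202170≈44.953500; next y=-1/5·(-23.863317)+1/2·44.953500≈27.249414
n=12: y≈27.249414, sp=-2, e=sp−y≈-29.249414; I≈-20.580579, D=e−e_prev≈-51.112730; u=1/4·(-29.249414)+5/4·(-20.580579)+3/4·(-51.112730)≈-71.372625; next y=-1/5·27.249414+1/2·(-71.372625)≈-41.136195
n=13: y≈-41.136195, sp=-2, e=sp−y≈39.136195; I≈18.555616, D=e−e_prev≈68.385609; u=1/4·39.136195+5/4·18.555616+3/4·68.385609≈84.267775; next y=-1/5·(-41.136195)+1/2·84.267775≈50.361127

0 -2 -4.500 0.000
1 -2 -0.438 -2.250
2 -2 -7.395 0.231
3 -2 0.621 -3.744
4 -2 -10.988 1.059
5 -2 4.011 -5.706
6 -2 -16.348 3.147
7 -2 10.746 -8.803
8 -2 -25.571 7.134
9 -2 22.993 -14.212
10 -2 -41.991 14.339
11 -2 44.954 -23.863
12 -2 -71.373 27.249
13 -2 84.268 -41.136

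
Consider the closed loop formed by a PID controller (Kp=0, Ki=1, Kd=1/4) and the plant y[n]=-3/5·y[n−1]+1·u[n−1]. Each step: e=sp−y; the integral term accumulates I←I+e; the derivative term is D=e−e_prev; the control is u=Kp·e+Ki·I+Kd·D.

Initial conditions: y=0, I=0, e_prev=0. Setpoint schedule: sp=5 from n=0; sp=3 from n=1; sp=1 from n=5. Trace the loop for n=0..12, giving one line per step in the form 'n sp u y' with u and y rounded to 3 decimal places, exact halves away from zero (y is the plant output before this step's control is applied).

0 5 6.250 0.000
1 3 -0.313 6.250
2 3 11.391 -4.063
3 3 -6.488 13.828
4 3 22.923 -14.785
5 1 -27.169 31.794
6 1 51.731 -46.246
7 1 -77.688 79.478
8 1 131.331 -125.375
9 1 -208.421 206.556
10 1 342.645 -332.355
11 1 -551.744 542.058
12 1 899.597 -876.979

(exact arithmetic carried between steps; '≈' marks a value shown rounded to 6 d.p. or computed from one; I and e_prev carry over from the previous line; the table rounds u and y to 3 d.p., halves away from zero)
n=0: y=0, sp=5, e=sp−y=5; I=5, D=e−e_prev=5; u=0·5+1·5+1/4·5=6.25; next y=-3/5·0+1·6.25=6.25
n=1: y=6.25, sp=3, e=sp−y=-3.25; I=1.75, D=e−e_prev=-8.25; u=0·(-3.25)+1·1.75+1/4·(-8.25)=-0.3125; next y=-3/5·6.25+1·(-0.3125)=-4.0625
n=2: y=-4.0625, sp=3, e=sp−y=7.0625; I=8.8125, D=e−e_prev=10.3125; u=0·7.0625+1·8.8125+1/4·10.3125=11.390625; next y=-3/5·(-4.0625)+1·11.390625=13.828125
n=3: y=13.828125, sp=3, e=sp−y=-10.828125; I=-2.015625, D=e−e_prev=-17.890625; u=0·(-10.828125)+1·(-2.015625)+1/4·(-17.890625)≈-6.488281; next y=-3/5·13.828125+1·(-6.488281)≈-14.785156
n=4: y≈-14.785156, sp=3, e=sp−y≈17.785156; I≈15.769531, D=e−e_prev≈28.613281; u=0·17.785156+1·15.769531+1/4·28.613281≈22.922852; next y=-3/5·(-14.785156)+1·22.922852≈31.793945
n=5: y≈31.793945, sp=1, e=sp−y≈-30.793945; I≈-15.024414, D=e−e_prev≈-48.579102; u=0·(-30.793945)+1·(-15.024414)+1/4·(-48.579102)≈-27.169189; next y=-3/5·31.793945+1·(-27.169189)≈-46.245557
n=6: y≈-46.245557, sp=1, e=sp−y≈47.245557; I≈32.221143, D=e−e_prev≈78.039502; u=0·47.245557+1·32.221143+1/4·78.039502≈51.731018; next y=-3/5·(-46.245557)+1·51.731018≈79.478352
n=7: y≈79.478352, sp=1, e=sp−y≈-78.478352; I≈-46.257209, D=e−e_prev≈-125.723909; u=0·(-78.478352)+1·(-46.257209)+1/4·(-125.723909)≈-77.688187; next y=-3/5·79.478352+1·(-77.688187)≈-125.375198
n=8: y≈-125.375198, sp=1, e=sp−y≈126.375198; I≈80.117988, D=e−e_prev≈204.853550; u=0·126.375198+1·80.117988+1/4·204.853550≈131.331376; next y=-3/5·(-125.375198)+1·131.331376≈206.556495
n=9: y≈206.556495, sp=1, e=sp−y≈-205.556495; I≈-125.438506, D=e−e_prev≈-331.931692; u=0·(-205.556495)+1·(-125.438506)+1/4·(-331.931692)≈-208.421429; next y=-3/5·206.556495+1·(-208.421429)≈-332.355326
n=10: y≈-332.355326, sp=1, e=sp−y≈333.355326; I≈207.916820, D=e−e_prev≈538.911821; u=0·333.355326+1·207.916820+1/4·538.911821≈342.644775; next y=-3/5·(-332.355326)+1·342.644775≈542.057971
n=11: y≈542.057971, sp=1, e=sp−y≈-541.057971; I≈-333.141151, D=e−e_prev≈-874.413297; u=0·(-541.057971)+1·(-333.141151)+1/4·(-874.413297)≈-551.744475; next y=-3/5·542.057971+1·(-551.744475)≈-876.979257
n=12: y≈-876.979257, sp=1, e=sp−y≈877.979257; I≈544.838107, D=e−e_prev≈1419.037228; u=0·877.979257+1·544.838107+1/4·1419.037228≈899.597414; next y=-3/5·(-876.979257)+1·899.597414≈1425.784968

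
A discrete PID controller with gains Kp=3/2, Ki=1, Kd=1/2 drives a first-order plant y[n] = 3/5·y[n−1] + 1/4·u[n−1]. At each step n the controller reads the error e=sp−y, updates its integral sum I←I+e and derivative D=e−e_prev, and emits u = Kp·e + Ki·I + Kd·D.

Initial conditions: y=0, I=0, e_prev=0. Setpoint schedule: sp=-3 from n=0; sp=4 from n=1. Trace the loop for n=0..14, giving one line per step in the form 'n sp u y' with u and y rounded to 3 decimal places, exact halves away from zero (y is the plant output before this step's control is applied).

0 -3 -9.000 0.000
1 4 17.250 -2.250
2 4 3.238 2.963
3 4 8.008 2.587
4 4 6.332 3.554
5 4 6.777 3.715
6 4 6.518 3.924
7 4 6.518 3.984
8 4 6.456 4.020
9 4 6.436 4.026
10 4 6.417 4.025
11 4 6.409 4.019
12 4 6.403 4.014
13 4 6.401 4.009
14 4 6.400 4.006

(exact arithmetic carried between steps; '≈' marks a value shown rounded to 6 d.p. or computed from one; I and e_prev carry over from the previous line; the table rounds u and y to 3 d.p., halves away from zero)
n=0: y=0, sp=-3, e=sp−y=-3; I=-3, D=e−e_prev=-3; u=3/2·(-3)+1·(-3)+1/2·(-3)=-9; next y=3/5·0+1/4·(-9)=-2.25
n=1: y=-2.25, sp=4, e=sp−y=6.25; I=3.25, D=e−e_prev=9.25; u=3/2·6.25+1·3.25+1/2·9.25=17.25; next y=3/5·(-2.25)+1/4·17.25=2.9625
n=2: y=2.9625, sp=4, e=sp−y=1.0375; I=4.2875, D=e−e_prev=-5.2125; u=3/2·1.0375+1·4.2875+1/2·(-5.2125)=3.2375; next y=3/5·2.9625+1/4·3.2375=2.586875
n=3: y=2.586875, sp=4, e=sp−y=1.413125; I=5.700625, D=e−e_prev=0.375625; u=3/2·1.413125+1·5.700625+1/2·0.375625=8.008125; next y=3/5·2.586875+1/4·8.008125≈3.554156
n=4: y≈3.554156, sp=4, e=sp−y≈0.445844; I≈6.146469, D=e−e_prev≈-0.967281; u=3/2·0.445844+1·6.146469+1/2·(-0.967281)≈6.331594; next y=3/5·3.554156+1/4·6.331594≈3.715392
n=5: y≈3.715392, sp=4, e=sp−y≈0.284608; I≈6.431077, D=e−e_prev≈-0.161236; u=3/2·0.284608+1·6.431077+1/2·(-0.161236)≈6.777370; next y=3/5·3.715392+1/4·6.777370≈3.923578
n=6: y≈3.923578, sp=4, e=sp−y≈0.076422; I≈6.507499, D=e−e_prev≈-0.208186; u=3/2·0.076422+1·6.507499+1/2·(-0.208186)≈6.518039; next y=3/5·3.923578+1/4·6.518039≈3.983656
n=7: y≈3.983656, sp=4, e=sp−y≈0.016344; I≈6.523842, D=e−e_prev≈-0.060079; u=3/2·0.016344+1·6.523842+1/2·(-0.060079)≈6.518318; next y=3/5·3.983656+1/4·6.518318≈4.019773
n=8: y≈4.019773, sp=4, e=sp−y≈-0.019773; I≈6.504069, D=e−e_prev≈-0.036117; u=3/2·(-0.019773)+1·6.504069+1/2·(-0.036117)≈6.456350; next y=3/5·4.019773+1/4·6.456350≈4.025952
n=9: y≈4.025952, sp=4, e=sp−y≈-0.025952; I≈6.478117, D=e−e_prev≈-0.006178; u=3/2·(-0.025952)+1·6.478117+1/2·(-0.006178)≈6.436101; next y=3/5·4.025952+1/4·6.436101≈4.024596
n=10: y≈4.024596, sp=4, e=sp−y≈-0.024596; I≈6.453521, D=e−e_prev≈0.001355; u=3/2·(-0.024596)+1·6.453521+1/2·0.001355≈6.417305; next y=3/5·4.024596+1/4·6.417305≈4.019084
n=11: y≈4.019084, sp=4, e=sp−y≈-0.019084; I≈6.434437, D=e−e_prev≈0.005512; u=3/2·(-0.019084)+1·6.434437+1/2·0.005512≈6.408568; next y=3/5·4.019084+1/4·6.408568≈4.013592
n=12: y≈4.013592, sp=4, e=sp−y≈-0.013592; I≈6.420845, D=e−e_prev≈0.005492; u=3/2·(-0.013592)+1·6.420845+1/2·0.005492≈6.403203; next y=3/5·4.013592+1/4·6.403203≈4.008956
n=13: y≈4.008956, sp=4, e=sp−y≈-0.008956; I≈6.411889, D=e−e_prev≈0.004636; u=3/2·(-0.008956)+1·6.411889+1/2·0.004636≈6.400773; next y=3/5·4.008956+1/4·6.400773≈4.005567
n=14: y≈4.005567, sp=4, e=sp−y≈-0.005567; I≈6.406322, D=e−e_prev≈0.003389; u=3/2·(-0.005567)+1·6.406322+1/2·0.003389≈6.399666; next y=3/5·4.005567+1/4·6.399666≈4.003257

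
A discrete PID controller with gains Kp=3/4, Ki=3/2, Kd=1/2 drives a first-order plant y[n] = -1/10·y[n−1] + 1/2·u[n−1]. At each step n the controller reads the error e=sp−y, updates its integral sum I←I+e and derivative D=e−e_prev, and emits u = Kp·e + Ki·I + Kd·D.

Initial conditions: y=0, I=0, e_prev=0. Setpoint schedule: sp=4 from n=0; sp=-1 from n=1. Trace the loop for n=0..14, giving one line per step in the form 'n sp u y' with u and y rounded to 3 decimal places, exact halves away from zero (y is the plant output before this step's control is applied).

0 4 11.000 0.000
1 -1 -13.875 5.500
2 -1 17.341 -7.488
3 -1 -25.915 9.419
4 -1 31.035 -13.899
5 -1 -45.994 16.908
6 -1 56.935 -24.688
7 -1 -81.297 30.937
8 -1 103.977 -43.742
9 -1 -144.538 56.363
10 -1 188.707 -77.905
11 -1 -258.205 102.144
12 -1 341.121 -139.317
13 -1 -462.609 184.492
14 -1 615.233 -249.754

(exact arithmetic carried between steps; '≈' marks a value shown rounded to 6 d.p. or computed from one; I and e_prev carry over from the previous line; the table rounds u and y to 3 d.p., halves away from zero)
n=0: y=0, sp=4, e=sp−y=4; I=4, D=e−e_prev=4; u=3/4·4+3/2·4+1/2·4=11; next y=-1/10·0+1/2·11=5.5
n=1: y=5.5, sp=-1, e=sp−y=-6.5; I=-2.5, D=e−e_prev=-10.5; u=3/4·(-6.5)+3/2·(-2.5)+1/2·(-10.5)=-13.875; next y=-1/10·5.5+1/2·(-13.875)=-7.4875
n=2: y=-7.4875, sp=-1, e=sp−y=6.4875; I=3.9875, D=e−e_prev=12.9875; u=3/4·6.4875+3/2·3.9875+1/2·12.9875=17.340625; next y=-1/10·(-7.4875)+1/2·17.340625≈9.419063
n=3: y≈9.419063, sp=-1, e=sp−y≈-10.419063; I≈-6.431563, D=e−e_prev≈-16.906563; u=3/4·(-10.419063)+3/2·(-6.431563)+1/2·(-16.906563)≈-25.914922; next y=-1/10·9.419063+1/2·(-25.914922)≈-13.899367
n=4: y≈-13.899367, sp=-1, e=sp−y≈12.899367; I≈6.467805, D=e−e_prev≈23.318430; u=3/4·12.899367+3/2·6.467805+1/2·23.318430≈31.035447; next y=-1/10·(-13.899367)+1/2·31.035447≈16.907660
n=5: y≈16.907660, sp=-1, e=sp−y≈-17.907660; I≈-11.439856, D=e−e_prev≈-30.807028; u=3/4·(-17.907660)+3/2·(-11.439856)+1/2·(-30.807028)≈-45.994043; next y=-1/10·16.907660+1/2·(-45.994043)≈-24.687787
n=6: y≈-24.687787, sp=-1, e=sp−y≈23.687787; I≈12.247932, D=e−e_prev≈41.595448; u=3/4·23.687787+3/2·12.247932+1/2·41.595448≈56.935462; next y=-1/10·(-24.687787)+1/2·56.935462≈30.936510
n=7: y≈30.936510, sp=-1, e=sp−y≈-31.936510; I≈-19.688578, D=e−e_prev≈-55.624297; u=3/4·(-31.936510)+3/2·(-19.688578)+1/2·(-55.624297)≈-81.297398; next y=-1/10·30.936510+1/2·(-81.297398)≈-43.742350
n=8: y≈-43.742350, sp=-1, e=sp−y≈42.742350; I≈23.053772, D=e−e_prev≈74.678859; u=3/4·42.742350+3/2·23.053772+1/2·74.678859≈103.976850; next y=-1/10·(-43.742350)+1/2·103.976850≈56.362660
n=9: y≈56.362660, sp=-1, e=sp−y≈-57.362660; I≈-34.308888, D=e−e_prev≈-100.105010; u=3/4·(-57.362660)+3/2·(-34.308888)+1/2·(-100.105010)≈-144.537832; next y=-1/10·56.362660+1/2·(-144.537832)≈-77.905182
n=10: y≈-77.905182, sp=-1, e=sp−y≈76.905182; I≈42.596294, D=e−e_prev≈134.267842; u=3/4·76.905182+3/2·42.596294+1/2·134.267842≈188.707248; next y=-1/10·(-77.905182)+1/2·188.707248≈102.144142
n=11: y≈102.144142, sp=-1, e=sp−y≈-103.144142; I≈-60.547848, D=e−e_prev≈-180.049324; u=3/4·(-103.144142)+3/2·(-60.547848)+1/2·(-180.049324)≈-258.204541; next y=-1/10·102.144142+1/2·(-258.204541)≈-139.316685
n=12: y≈-139.316685, sp=-1, e=sp−y≈138.316685; I≈77.768836, D=e−e_prev≈241.460827; u=3/4·138.316685+3/2·77.768836+1/2·241.460827≈341.121182; next y=-1/10·(-139.316685)+1/2·341.121182≈184.492259
n=13: y≈184.492259, sp=-1, e=sp−y≈-185.492259; I≈-107.723423, D=e−e_prev≈-323.808944; u=3/4·(-185.492259)+3/2·(-107.723423)+1/2·(-323.808944)≈-462.608801; next y=-1/10·184.492259+1/2·(-462.608801)≈-249.753626
n=14: y≈-249.753626, sp=-1, e=sp−y≈248.753626; I≈141.030203, D=e−e_prev≈434.245886; u=3/4·248.753626+3/2·141.030203+1/2·434.245886≈615.233468; next y=-1/10·(-249.753626)+1/2·615.233468≈332.592097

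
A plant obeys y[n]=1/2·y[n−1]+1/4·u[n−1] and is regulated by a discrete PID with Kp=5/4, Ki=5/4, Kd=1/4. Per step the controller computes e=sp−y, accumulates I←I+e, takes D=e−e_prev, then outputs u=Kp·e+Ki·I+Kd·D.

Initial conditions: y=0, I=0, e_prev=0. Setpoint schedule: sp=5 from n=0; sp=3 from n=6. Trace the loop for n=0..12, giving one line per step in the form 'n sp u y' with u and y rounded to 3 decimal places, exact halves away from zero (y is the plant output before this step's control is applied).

0 5 13.750 0.000
1 5 9.297 3.438
2 5 10.444 4.043
3 5 10.171 4.633
4 5 10.155 4.859
5 5 10.087 4.968
6 3 4.551 5.006
7 3 6.307 3.641
8 3 5.835 3.397
9 3 5.937 3.157
10 3 5.940 3.063
11 3 5.966 3.016
12 3 5.980 3.000

(exact arithmetic carried between steps; '≈' marks a value shown rounded to 6 d.p. or computed from one; I and e_prev carry over from the previous line; the table rounds u and y to 3 d.p., halves away from zero)
n=0: y=0, sp=5, e=sp−y=5; I=5, D=e−e_prev=5; u=5/4·5+5/4·5+1/4·5=13.75; next y=1/2·0+1/4·13.75=3.4375
n=1: y=3.4375, sp=5, e=sp−y=1.5625; I=6.5625, D=e−e_prev=-3.4375; u=5/4·1.5625+5/4·6.5625+1/4·(-3.4375)=9.296875; next y=1/2·3.4375+1/4·9.296875≈4.042969
n=2: y≈4.042969, sp=5, e=sp−y≈0.957031; I≈7.519531, D=e−e_prev≈-0.605469; u=5/4·0.957031+5/4·7.519531+1/4·(-0.605469)≈10.444336; next y=1/2·4.042969+1/4·10.444336≈4.632568
n=3: y≈4.632568, sp=5, e=sp−y≈0.367432; I≈7.886963, D=e−e_prev≈-0.589600; u=5/4·0.367432+5/4·7.886963+1/4·(-0.589600)≈10.170593; next y=1/2·4.632568+1/4·10.170593≈4.858932
n=4: y≈4.858932, sp=5, e=sp−y≈0.141068; I≈8.028030, D=e−e_prev≈-0.226364; u=5/4·0.141068+5/4·8.028030+1/4·(-0.226364)≈10.154781; next y=1/2·4.858932+1/4·10.154781≈4.968162
n=5: y≈4.968162, sp=5, e=sp−y≈0.031838; I≈8.059869, D=e−e_prev≈-0.109229; u=5/4·0.031838+5/4·8.059869+1/4·(-0.109229)≈10.087327; next y=1/2·4.968162+1/4·10.087327≈5.005912
n=6: y≈5.005912, sp=3, e=sp−y≈-2.005912; I≈6.053956, D=e−e_prev≈-2.037751; u=5/4·(-2.005912)+5/4·6.053956+1/4·(-2.037751)≈4.550617; next y=1/2·5.005912+1/4·4.550617≈3.640611
n=7: y≈3.640611, sp=3, e=sp−y≈-0.640611; I≈5.413346, D=e−e_prev≈1.365302; u=5/4·(-0.640611)+5/4·5.413346+1/4·1.365302≈6.307245; next y=1/2·3.640611+1/4·6.307245≈3.397116
n=8: y≈3.397116, sp=3, e=sp−y≈-0.397116; I≈5.016229, D=e−e_prev≈0.243494; u=5/4·(-0.397116)+5/4·5.016229+1/4·0.243494≈5.834765; next y=1/2·3.397116+1/4·5.834765≈3.157249
n=9: y≈3.157249, sp=3, e=sp−y≈-0.157249; I≈4.858980, D=e−e_prev≈0.239867; u=5/4·(-0.157249)+5/4·4.858980+1/4·0.239867≈5.937130; next y=1/2·3.157249+1/4·5.937130≈3.062907
n=10: y≈3.062907, sp=3, e=sp−y≈-0.062907; I≈4.796073, D=e−e_prev≈0.094342; u=5/4·(-0.062907)+5/4·4.796073+1/4·0.094342≈5.940043; next y=1/2·3.062907+1/4·5.940043≈3.016464
n=11: y≈3.016464, sp=3, e=sp−y≈-0.016464; I≈4.779609, D=e−e_prev≈0.046443; u=5/4·(-0.016464)+5/4·4.779609+1/4·0.046443≈5.965541; next y=1/2·3.016464+1/4·5.965541≈2.999617
n=12: y≈2.999617, sp=3, e=sp−y≈0.000383; I≈4.779991, D=e−e_prev≈0.016847; u=5/4·0.000383+5/4·4.779991+1/4·0.016847≈5.979679; next y=1/2·2.999617+1/4·5.979679≈2.994728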